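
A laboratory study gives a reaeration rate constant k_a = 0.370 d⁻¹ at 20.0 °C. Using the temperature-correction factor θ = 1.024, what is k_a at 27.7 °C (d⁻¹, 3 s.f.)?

k_a(T₂) = k_a(T₁) · θ^(T₂−T₁) = 0.370 × 1.024^(27.7−20.0)
= 0.370 × 1.024^7.70 = 0.370 × 1.200 = 0.4441 d⁻¹.

k_a ≈ 0.444 d⁻¹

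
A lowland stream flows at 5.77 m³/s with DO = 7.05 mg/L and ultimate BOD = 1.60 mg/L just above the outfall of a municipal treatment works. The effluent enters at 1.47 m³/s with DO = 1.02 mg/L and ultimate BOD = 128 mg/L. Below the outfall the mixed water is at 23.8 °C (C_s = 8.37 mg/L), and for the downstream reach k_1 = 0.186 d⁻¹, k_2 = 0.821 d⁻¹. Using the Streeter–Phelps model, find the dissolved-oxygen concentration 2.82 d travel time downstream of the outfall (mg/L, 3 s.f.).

DO ≈ 4.18 mg/L

Mixed DO = (5.77×7.05 + 1.47×1.02)/(5.77+1.47) = 42.18/7.240 = 5.826 mg/L.
Mixed L₀ = (5.77×1.60 + 1.47×128)/(7.240) = 197.4/7.240 = 27.26 mg/L.
Initial deficit D₀ = C_s − DO₀ = 8.37 − 5.826 = 2.544 mg/L.
D(2.82) = [0.186×27.26/(0.821−0.186)](e^(−0.186×2.82) − e^(−0.821×2.82)) + 2.544 e^(−0.821×2.82)
= 7.986 × (0.5918 − 0.09874) + 2.544 × 0.09874 = 4.189 mg/L.
DO = 8.37 − 4.189 = 4.181 mg/L.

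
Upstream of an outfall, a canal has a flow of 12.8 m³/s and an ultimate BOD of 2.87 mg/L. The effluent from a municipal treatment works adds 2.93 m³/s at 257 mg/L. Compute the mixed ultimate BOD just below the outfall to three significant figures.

Flow-weighted mixing: C = (Q_r C_r + Q_w C_w)/(Q_r + Q_w)
= (12.8×2.87 + 2.93×257)/(12.8 + 2.93) = 789.7/15.73 = 50.21 mg/L.

50.2 mg/L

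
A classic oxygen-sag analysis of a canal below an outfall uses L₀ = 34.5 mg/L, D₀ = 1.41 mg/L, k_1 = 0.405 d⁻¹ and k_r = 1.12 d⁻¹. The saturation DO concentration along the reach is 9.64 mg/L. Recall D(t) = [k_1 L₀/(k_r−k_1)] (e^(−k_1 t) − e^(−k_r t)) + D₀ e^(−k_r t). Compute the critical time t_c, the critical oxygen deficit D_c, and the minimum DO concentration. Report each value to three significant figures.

t_c = [1/(k_r−k_1)] ln[(k_r/k_1)(1 − D₀(k_r−k_1)/(k_1 L₀))]
= [1/(1.12−0.405)] ln[(1.12/0.405)(1 − 1.41×0.7150/(0.405×34.5))]
= (1/0.7150) ln[2.765 × 0.9278] = 1.399 × ln(2.566) = 1.399 × 0.9423 = 1.318 d.
D_c = (k_1/k_r) L₀ e^(−k_1 t_c) = (0.405/1.12) × 34.5 × e^(−0.405×1.318) = 0.3616 × 34.5 × 0.5864 = 7.316 mg/L.
Minimum DO = C_s − D_c = 9.64 − 7.316 = 2.324 mg/L.

t_c ≈ 1.32 d; D_c ≈ 7.32 mg/L; min DO ≈ 2.32 mg/L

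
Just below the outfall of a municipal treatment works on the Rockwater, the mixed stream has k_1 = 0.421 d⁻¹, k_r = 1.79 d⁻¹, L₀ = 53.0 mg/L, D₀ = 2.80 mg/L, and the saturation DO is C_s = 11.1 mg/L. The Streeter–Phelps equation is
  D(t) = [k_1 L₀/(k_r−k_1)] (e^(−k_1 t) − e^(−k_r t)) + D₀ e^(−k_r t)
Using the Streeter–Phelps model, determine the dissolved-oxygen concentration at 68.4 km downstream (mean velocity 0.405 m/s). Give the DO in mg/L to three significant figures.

DO ≈ 4.35 mg/L

Travel time t = x/v = 68.4 km / (0.405 m/s) = 68400 m / 0.405 m/s = 168900 s = 1.955 d.
k_1 L₀/(k_r−k_1) = 0.421×53.0/(1.79−0.421) = 22.31/1.369 = 16.30 mg/L.
e^(−k_1 t) = e^(−0.421×1.955) = 0.4391; e^(−k_r t) = e^(−1.79×1.955) = 0.03023.
D = 16.30 × (0.4391 − 0.03023) + 2.80 × 0.03023 = 6.665 + 0.08464 = 6.749 mg/L.
DO = C_s − D = 11.1 − 6.749 = 4.351 mg/L.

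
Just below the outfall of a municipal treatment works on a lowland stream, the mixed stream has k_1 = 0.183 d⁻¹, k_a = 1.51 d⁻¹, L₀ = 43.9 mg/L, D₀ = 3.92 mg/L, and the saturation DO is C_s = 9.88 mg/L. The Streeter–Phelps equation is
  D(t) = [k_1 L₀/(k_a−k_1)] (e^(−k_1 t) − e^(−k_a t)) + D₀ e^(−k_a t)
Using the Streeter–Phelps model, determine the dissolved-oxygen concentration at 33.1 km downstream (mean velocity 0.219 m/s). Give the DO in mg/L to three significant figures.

DO ≈ 5.64 mg/L

Travel time t = x/v = 33.1 km / (0.219 m/s) = 33100 m / 0.219 m/s = 151100 s = 1.749 d.
k_1 L₀/(k_a−k_1) = 0.183×43.9/(1.51−0.183) = 8.034/1.327 = 6.054 mg/L.
e^(−k_1 t) = e^(−0.183×1.749) = 0.7261; e^(−k_a t) = e^(−1.51×1.749) = 0.07126.
D = 6.054 × (0.7261 − 0.07126) + 3.92 × 0.07126 = 3.964 + 0.2793 = 4.244 mg/L.
DO = C_s − D = 9.88 − 4.244 = 5.636 mg/L.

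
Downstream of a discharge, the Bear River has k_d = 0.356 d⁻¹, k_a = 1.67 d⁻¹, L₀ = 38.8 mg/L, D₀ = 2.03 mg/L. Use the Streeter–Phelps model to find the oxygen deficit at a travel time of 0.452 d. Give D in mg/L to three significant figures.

k_d L₀/(k_a−k_d) = 0.356×38.8/(1.67−0.356) = 13.81/1.314 = 10.51 mg/L.
e^(−k_d t) = e^(−0.356×0.4520) = 0.8514; e^(−k_a t) = e^(−1.67×0.4520) = 0.4701.
D = 10.51 × (0.8514 − 0.4701) + 2.03 × 0.4701 = 4.008 + 0.9543 = 4.962 mg/L.

D ≈ 4.96 mg/L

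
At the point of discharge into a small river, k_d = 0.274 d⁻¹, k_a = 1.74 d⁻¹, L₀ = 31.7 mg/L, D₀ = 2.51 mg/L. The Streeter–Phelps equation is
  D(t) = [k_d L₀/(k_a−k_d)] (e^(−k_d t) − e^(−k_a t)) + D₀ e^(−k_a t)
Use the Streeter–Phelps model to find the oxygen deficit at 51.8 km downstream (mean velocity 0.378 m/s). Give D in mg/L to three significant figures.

D ≈ 3.62 mg/L

Travel time t = x/v = 51.8 km / (0.378 m/s) = 51800 m / 0.378 m/s = 137000 s = 1.586 d.
k_d L₀/(k_a−k_d) = 0.274×31.7/(1.74−0.274) = 8.686/1.466 = 5.925 mg/L.
e^(−k_d t) = e^(−0.274×1.586) = 0.6475; e^(−k_a t) = e^(−1.74×1.586) = 0.06331.
D = 5.925 × (0.6475 − 0.06331) + 2.51 × 0.06331 = 3.461 + 0.1589 = 3.620 mg/L.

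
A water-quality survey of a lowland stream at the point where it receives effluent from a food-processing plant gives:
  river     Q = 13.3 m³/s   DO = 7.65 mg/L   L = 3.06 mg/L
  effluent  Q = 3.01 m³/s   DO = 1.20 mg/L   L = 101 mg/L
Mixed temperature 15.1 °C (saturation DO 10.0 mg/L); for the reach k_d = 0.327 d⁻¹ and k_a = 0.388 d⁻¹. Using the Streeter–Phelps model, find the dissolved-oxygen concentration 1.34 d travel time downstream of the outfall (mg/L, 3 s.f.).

DO ≈ 2.16 mg/L

Mixed DO = (13.3×7.65 + 3.01×1.20)/(13.3+3.01) = 105.4/16.31 = 6.460 mg/L.
Mixed L₀ = (13.3×3.06 + 3.01×101)/(16.31) = 344.7/16.31 = 21.13 mg/L.
Initial deficit D₀ = C_s − DO₀ = 10.0 − 6.460 = 3.540 mg/L.
D(1.34) = [0.327×21.13/(0.388−0.327)](e^(−0.327×1.34) − e^(−0.388×1.34)) + 3.540 e^(−0.388×1.34)
= 113.3 × (0.6452 − 0.5946) + 3.540 × 0.5946 = 7.842 mg/L.
DO = 10.0 − 7.842 = 2.158 mg/L.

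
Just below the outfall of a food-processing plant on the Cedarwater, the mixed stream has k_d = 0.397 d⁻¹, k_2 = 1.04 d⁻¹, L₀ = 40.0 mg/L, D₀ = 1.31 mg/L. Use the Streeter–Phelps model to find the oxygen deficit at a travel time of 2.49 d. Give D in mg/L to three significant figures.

D ≈ 7.44 mg/L

k_d L₀/(k_2−k_d) = 0.397×40.0/(1.04−0.397) = 15.88/0.6430 = 24.70 mg/L.
e^(−k_d t) = e^(−0.397×2.490) = 0.3721; e^(−k_2 t) = e^(−1.04×2.490) = 0.07505.
D = 24.70 × (0.3721 − 0.07505) + 1.31 × 0.07505 = 7.337 + 0.09832 = 7.435 mg/L.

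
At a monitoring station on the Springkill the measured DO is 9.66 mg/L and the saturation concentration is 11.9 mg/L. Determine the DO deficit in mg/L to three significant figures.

D = C_s − C = 11.9 − 9.66 = 2.24 mg/L.

D ≈ 2.24 mg/L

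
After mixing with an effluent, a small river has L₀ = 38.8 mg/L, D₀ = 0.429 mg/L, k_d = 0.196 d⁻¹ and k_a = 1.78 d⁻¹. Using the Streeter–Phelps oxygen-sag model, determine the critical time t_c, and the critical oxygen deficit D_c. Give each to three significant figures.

At the critical point dD/dt = 0, so k_d L₀ e^(−k_d t) = k_a D. Substituting D(t) from the Streeter–Phelps equation and solving for t gives
t_c = ln[(k_a/k_d)(1 − D₀(k_a−k_d)/(k_d L₀))] / (k_a−k_d).
Here k_a−k_d = 1.584 d⁻¹ and 1 − D₀(k_a−k_d)/(k_d L₀) = 1 − 0.429×1.584/(0.196×38.8) = 0.9106, so
t_c = ln(9.082 × 0.9106) / 1.584 = 2.113 / 1.584 = 1.334 d.
L(t_c) = L₀ e^(−k_d t_c) = 38.8 × 0.7700 = 29.87 mg/L, and at the critical point k_a D_c = k_d L, so D_c = (0.196/1.78) × 29.87 = 3.290 mg/L.

t_c ≈ 1.33 d; D_c ≈ 3.29 mg/L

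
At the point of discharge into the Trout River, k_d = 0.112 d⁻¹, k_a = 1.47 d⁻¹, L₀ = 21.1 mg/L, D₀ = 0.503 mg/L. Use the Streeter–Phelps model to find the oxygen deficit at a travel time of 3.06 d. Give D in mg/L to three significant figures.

D ≈ 1.22 mg/L

k_d L₀/(k_a−k_d) = 0.112×21.1/(1.47−0.112) = 2.363/1.358 = 1.740 mg/L.
e^(−k_d t) = e^(−0.112×3.060) = 0.7098; e^(−k_a t) = e^(−1.47×3.060) = 0.01113.
D = 1.740 × (0.7098 − 0.01113) + 0.503 × 0.01113 = 1.216 + 0.005598 = 1.221 mg/L.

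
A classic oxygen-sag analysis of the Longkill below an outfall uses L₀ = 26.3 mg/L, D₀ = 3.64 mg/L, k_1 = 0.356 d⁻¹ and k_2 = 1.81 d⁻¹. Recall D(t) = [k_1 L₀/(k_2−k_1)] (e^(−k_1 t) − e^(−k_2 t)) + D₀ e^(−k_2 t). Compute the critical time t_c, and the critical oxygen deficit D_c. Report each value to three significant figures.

At the critical point dD/dt = 0, so k_1 L₀ e^(−k_1 t) = k_2 D. Substituting D(t) from the Streeter–Phelps equation and solving for t gives
t_c = ln[(k_2/k_1)(1 − D₀(k_2−k_1)/(k_1 L₀))] / (k_2−k_1).
Here k_2−k_1 = 1.454 d⁻¹ and 1 − D₀(k_2−k_1)/(k_1 L₀) = 1 − 3.64×1.454/(0.356×26.3) = 0.4347, so
t_c = ln(5.084 × 0.4347) / 1.454 = 0.7931 / 1.454 = 0.5455 d.
L(t_c) = L₀ e^(−k_1 t_c) = 26.3 × 0.8235 = 21.66 mg/L, and at the critical point k_2 D_c = k_1 L, so D_c = (0.356/1.81) × 21.66 = 4.260 mg/L.

t_c ≈ 0.545 d; D_c ≈ 4.26 mg/L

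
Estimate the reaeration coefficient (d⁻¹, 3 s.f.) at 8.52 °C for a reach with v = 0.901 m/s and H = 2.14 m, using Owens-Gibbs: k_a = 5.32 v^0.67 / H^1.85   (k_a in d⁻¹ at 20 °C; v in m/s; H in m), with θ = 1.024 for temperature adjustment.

k_a(20) = 5.32 × 0.901^0.67 / 2.14^1.85 = 5.32 × 0.9325 / 4.086 = 1.214 d⁻¹.
k_a(8.52) = 1.214 × 1.024^(8.52−20) = 1.214 × 0.7617 = 0.9248 d⁻¹.

k_a ≈ 0.925 d⁻¹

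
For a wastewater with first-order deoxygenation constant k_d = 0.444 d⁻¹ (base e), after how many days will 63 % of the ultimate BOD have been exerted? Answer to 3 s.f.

y/L₀ = 1 − e^(−k_d t) = 0.63 ⇒ e^(−k_d t) = 0.370
t = −ln(0.370) / 0.444 = 0.9943 / 0.444 = 2.239 d.

t ≈ 2.24 d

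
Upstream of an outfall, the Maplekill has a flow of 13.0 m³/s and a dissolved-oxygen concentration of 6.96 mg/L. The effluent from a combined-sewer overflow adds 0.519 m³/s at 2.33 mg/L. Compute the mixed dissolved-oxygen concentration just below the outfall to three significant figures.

6.78 mg/L

Flow-weighted mixing: C = (Q_r C_r + Q_w C_w)/(Q_r + Q_w)
= (13.0×6.96 + 0.519×2.33)/(13.0 + 0.519) = 91.69/13.52 = 6.782 mg/L.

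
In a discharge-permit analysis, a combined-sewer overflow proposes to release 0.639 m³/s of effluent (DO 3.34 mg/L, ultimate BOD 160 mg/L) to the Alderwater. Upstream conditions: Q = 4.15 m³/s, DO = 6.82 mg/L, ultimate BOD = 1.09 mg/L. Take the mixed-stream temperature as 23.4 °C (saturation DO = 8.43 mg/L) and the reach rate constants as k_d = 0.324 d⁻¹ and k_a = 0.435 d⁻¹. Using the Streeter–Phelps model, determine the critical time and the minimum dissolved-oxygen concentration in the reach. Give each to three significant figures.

Mixed DO = (4.15×6.82 + 0.639×3.34)/(4.15+0.639) = 30.44/4.789 = 6.356 mg/L.
Mixed L₀ = (4.15×1.09 + 0.639×160)/(4.789) = 106.8/4.789 = 22.29 mg/L.
Initial deficit D₀ = C_s − DO₀ = 8.43 − 6.356 = 2.074 mg/L.
t_c = (1/0.1110) ln[(0.435/0.324)(1 − 2.074×0.1110/(0.324×22.29))] = 9.009 × ln(1.300) = 2.362 d.
D_c = (0.324/0.435) × 22.29 × e^(−0.324×2.362) = 0.7448 × 22.29 × 0.4652 = 7.724 mg/L.
Minimum DO = 8.43 − 7.724 = 0.7060 mg/L.

t_c ≈ 2.36 d; minimum DO ≈ 0.706 mg/L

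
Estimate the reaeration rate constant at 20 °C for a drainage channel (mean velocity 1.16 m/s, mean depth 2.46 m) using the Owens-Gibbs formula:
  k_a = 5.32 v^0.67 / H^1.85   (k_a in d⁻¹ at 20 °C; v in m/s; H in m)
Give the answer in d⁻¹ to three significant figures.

k_a = 5.32 × 1.16^0.67 / 2.46^1.85 = 5.32 × 1.105 / 5.287 = 1.111 d⁻¹.

k_a ≈ 1.11 d⁻¹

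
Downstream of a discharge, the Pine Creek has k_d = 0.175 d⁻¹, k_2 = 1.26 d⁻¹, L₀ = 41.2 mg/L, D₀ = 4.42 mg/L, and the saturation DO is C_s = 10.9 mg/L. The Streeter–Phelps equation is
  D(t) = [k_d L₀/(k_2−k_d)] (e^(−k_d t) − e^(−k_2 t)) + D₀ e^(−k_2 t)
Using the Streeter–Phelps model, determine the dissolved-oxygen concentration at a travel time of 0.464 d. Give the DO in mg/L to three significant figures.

DO ≈ 6.01 mg/L

k_d L₀/(k_2−k_d) = 0.175×41.2/(1.26−0.175) = 7.210/1.085 = 6.645 mg/L.
e^(−k_d t) = e^(−0.175×0.4640) = 0.9220; e^(−k_2 t) = e^(−1.26×0.4640) = 0.5573.
D = 6.645 × (0.9220 − 0.5573) + 4.42 × 0.5573 = 2.424 + 2.463 = 4.887 mg/L.
DO = C_s − D = 10.9 − 4.887 = 6.013 mg/L.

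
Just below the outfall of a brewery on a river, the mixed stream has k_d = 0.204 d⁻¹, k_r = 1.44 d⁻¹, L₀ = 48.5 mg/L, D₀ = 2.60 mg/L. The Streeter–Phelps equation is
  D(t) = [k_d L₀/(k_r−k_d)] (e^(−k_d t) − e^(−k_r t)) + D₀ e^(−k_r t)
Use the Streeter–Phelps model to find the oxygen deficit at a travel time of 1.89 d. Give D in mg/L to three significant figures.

k_d L₀/(k_r−k_d) = 0.204×48.5/(1.44−0.204) = 9.894/1.236 = 8.005 mg/L.
e^(−k_d t) = e^(−0.204×1.890) = 0.6801; e^(−k_r t) = e^(−1.44×1.890) = 0.06577.
D = 8.005 × (0.6801 − 0.06577) + 2.60 × 0.06577 = 4.917 + 0.1710 = 5.088 mg/L.

D ≈ 5.09 mg/L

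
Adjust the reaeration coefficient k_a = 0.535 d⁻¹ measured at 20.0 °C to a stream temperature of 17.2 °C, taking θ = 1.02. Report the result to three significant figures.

k_a ≈ 0.506 d⁻¹

k_a(T₂) = k_a(T₁) · θ^(T₂−T₁) = 0.535 × 1.02^(17.2−20.0)
= 0.535 × 1.02^-2.80 = 0.535 × 0.9461 = 0.5061 d⁻¹.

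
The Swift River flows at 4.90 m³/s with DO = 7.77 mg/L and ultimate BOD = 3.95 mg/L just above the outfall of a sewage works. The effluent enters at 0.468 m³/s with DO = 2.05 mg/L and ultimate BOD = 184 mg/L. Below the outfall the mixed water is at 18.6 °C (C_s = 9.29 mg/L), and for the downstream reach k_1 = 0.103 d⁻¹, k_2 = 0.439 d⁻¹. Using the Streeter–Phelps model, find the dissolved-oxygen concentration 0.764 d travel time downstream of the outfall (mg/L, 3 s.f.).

Mixed DO = (4.90×7.77 + 0.468×2.05)/(4.90+0.468) = 39.03/5.368 = 7.271 mg/L.
Mixed L₀ = (4.90×3.95 + 0.468×184)/(5.368) = 105.5/5.368 = 19.65 mg/L.
Initial deficit D₀ = C_s − DO₀ = 9.29 − 7.271 = 2.019 mg/L.
D(0.764) = [0.103×19.65/(0.439−0.103)](e^(−0.103×0.764) − e^(−0.439×0.764)) + 2.019 e^(−0.439×0.764)
= 6.023 × (0.9243 − 0.7151) + 2.019 × 0.7151 = 2.704 mg/L.
DO = 9.29 − 2.704 = 6.586 mg/L.

DO ≈ 6.59 mg/L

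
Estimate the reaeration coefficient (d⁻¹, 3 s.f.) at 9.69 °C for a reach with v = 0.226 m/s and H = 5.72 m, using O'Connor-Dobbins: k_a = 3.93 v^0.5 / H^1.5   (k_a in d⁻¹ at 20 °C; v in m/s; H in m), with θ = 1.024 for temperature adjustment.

k_a ≈ 0.107 d⁻¹

k_a(20) = 3.93 × 0.226^0.5 / 5.72^1.5 = 3.93 × 0.4754 / 13.68 = 0.1366 d⁻¹.
k_a(9.69) = 0.1366 × 1.024^(9.69−20) = 0.1366 × 0.7831 = 0.1069 d⁻¹.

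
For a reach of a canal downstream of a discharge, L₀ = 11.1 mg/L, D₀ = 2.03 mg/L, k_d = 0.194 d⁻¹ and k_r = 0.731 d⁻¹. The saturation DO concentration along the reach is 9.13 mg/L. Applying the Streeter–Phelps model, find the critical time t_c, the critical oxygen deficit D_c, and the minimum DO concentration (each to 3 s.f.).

With k_r/k_d = 3.768 and 1 − D₀(k_r−k_d)/(k_d L₀) = 0.4938,
t_c = ln(3.768 × 0.4938) / (0.731 − 0.194) = ln(1.861) / 0.5370 = 0.6209/0.5370 = 1.156 d.
D_c = (k_d/k_r) L₀ e^(−k_d t_c) = (0.194/0.731) × 11.1 × e^(−0.194×1.156) = 0.2654 × 11.1 × 0.7991 = 2.354 mg/L.
Minimum DO = C_s − D_c = 9.13 − 2.354 = 6.776 mg/L.

t_c ≈ 1.16 d; D_c ≈ 2.35 mg/L; min DO ≈ 6.78 mg/L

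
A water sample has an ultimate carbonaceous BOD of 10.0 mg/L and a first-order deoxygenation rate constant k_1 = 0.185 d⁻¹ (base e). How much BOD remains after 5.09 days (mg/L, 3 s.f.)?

L_t = L₀ e^(−k_1 t) = 10.0 × e^(−0.185×5.09) = 10.0 × 0.3900 = 3.900 mg/L.

L ≈ 3.90 mg/L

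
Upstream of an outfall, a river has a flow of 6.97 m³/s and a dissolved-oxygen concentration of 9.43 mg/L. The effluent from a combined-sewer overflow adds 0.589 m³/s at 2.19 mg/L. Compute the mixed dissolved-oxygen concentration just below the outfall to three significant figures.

Flow-weighted mixing: C = (Q_r C_r + Q_w C_w)/(Q_r + Q_w)
= (6.97×9.43 + 0.589×2.19)/(6.97 + 0.589) = 67.02/7.559 = 8.866 mg/L.

8.87 mg/L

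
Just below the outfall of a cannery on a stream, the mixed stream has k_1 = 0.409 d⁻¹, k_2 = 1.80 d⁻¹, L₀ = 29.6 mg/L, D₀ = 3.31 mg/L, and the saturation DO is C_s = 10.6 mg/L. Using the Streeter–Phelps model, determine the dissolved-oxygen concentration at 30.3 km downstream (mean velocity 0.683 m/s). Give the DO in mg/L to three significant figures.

Travel time t = x/v = 30.3 km / (0.683 m/s) = 30300 m / 0.683 m/s = 44360 s = 0.5135 d.
k_1 L₀/(k_2−k_1) = 0.409×29.6/(1.80−0.409) = 12.11/1.391 = 8.703 mg/L.
e^(−k_1 t) = e^(−0.409×0.5135) = 0.8106; e^(−k_2 t) = e^(−1.80×0.5135) = 0.3968.
D = 8.703 × (0.8106 − 0.3968) + 3.31 × 0.3968 = 3.601 + 1.314 = 4.914 mg/L.
DO = C_s − D = 10.6 − 4.914 = 5.686 mg/L.

DO ≈ 5.69 mg/L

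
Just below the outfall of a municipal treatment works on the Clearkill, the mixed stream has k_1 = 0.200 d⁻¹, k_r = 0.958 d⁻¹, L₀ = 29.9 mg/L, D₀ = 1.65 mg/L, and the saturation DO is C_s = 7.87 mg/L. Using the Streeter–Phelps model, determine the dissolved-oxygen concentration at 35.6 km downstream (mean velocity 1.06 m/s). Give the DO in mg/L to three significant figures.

Travel time t = x/v = 35.6 km / (1.06 m/s) = 35600 m / 1.06 m/s = 33580 s = 0.3887 d.
k_1 L₀/(k_r−k_1) = 0.200×29.9/(0.958−0.200) = 5.980/0.7580 = 7.889 mg/L.
e^(−k_1 t) = e^(−0.200×0.3887) = 0.9252; e^(−k_r t) = e^(−0.958×0.3887) = 0.6891.
D = 7.889 × (0.9252 − 0.6891) + 1.65 × 0.6891 = 1.863 + 1.137 = 3.000 mg/L.
DO = C_s − D = 7.87 − 3.000 = 4.870 mg/L.

DO ≈ 4.87 mg/L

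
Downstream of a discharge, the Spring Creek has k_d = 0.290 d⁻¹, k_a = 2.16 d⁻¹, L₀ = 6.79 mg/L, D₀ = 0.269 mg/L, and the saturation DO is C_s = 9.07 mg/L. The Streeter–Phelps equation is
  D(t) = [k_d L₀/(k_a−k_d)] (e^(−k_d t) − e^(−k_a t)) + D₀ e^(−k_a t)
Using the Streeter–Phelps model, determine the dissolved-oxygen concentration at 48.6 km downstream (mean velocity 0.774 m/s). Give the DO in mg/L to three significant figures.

DO ≈ 8.38 mg/L

Travel time t = x/v = 48.6 km / (0.774 m/s) = 48600 m / 0.774 m/s = 62790 s = 0.7267 d.
k_d L₀/(k_a−k_d) = 0.290×6.79/(2.16−0.290) = 1.969/1.870 = 1.053 mg/L.
e^(−k_d t) = e^(−0.290×0.7267) = 0.8100; e^(−k_a t) = e^(−2.16×0.7267) = 0.2081.
D = 1.053 × (0.8100 − 0.2081) + 0.269 × 0.2081 = 0.6338 + 0.05598 = 0.6898 mg/L.
DO = C_s − D = 9.07 − 0.6898 = 8.380 mg/L.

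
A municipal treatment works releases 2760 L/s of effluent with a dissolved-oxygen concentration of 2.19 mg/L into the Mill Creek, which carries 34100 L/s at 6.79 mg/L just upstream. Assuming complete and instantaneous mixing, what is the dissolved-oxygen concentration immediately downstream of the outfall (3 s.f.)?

Flow-weighted mixing: C = (Q_r C_r + Q_w C_w)/(Q_r + Q_w)
= (34100×6.79 + 2760×2.19)/(34100 + 2760) = 237600/36860 = 6.446 mg/L.

6.45 mg/L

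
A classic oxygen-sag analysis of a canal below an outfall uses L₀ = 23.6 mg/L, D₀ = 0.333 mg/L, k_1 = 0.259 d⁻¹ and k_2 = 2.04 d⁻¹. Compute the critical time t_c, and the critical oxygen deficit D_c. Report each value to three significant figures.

t_c = [1/(k_2−k_1)] ln[(k_2/k_1)(1 − D₀(k_2−k_1)/(k_1 L₀))]
= [1/(2.04−0.259)] ln[(2.04/0.259)(1 − 0.333×1.781/(0.259×23.6))]
= (1/1.781) ln[7.876 × 0.9030] = 0.5615 × ln(7.112) = 0.5615 × 1.962 = 1.102 d.
L(t_c) = L₀ e^(−k_1 t_c) = 23.6 × 0.7518 = 17.74 mg/L, and at the critical point k_2 D_c = k_1 L, so D_c = (0.259/2.04) × 17.74 = 2.253 mg/L.

t_c ≈ 1.10 d; D_c ≈ 2.25 mg/L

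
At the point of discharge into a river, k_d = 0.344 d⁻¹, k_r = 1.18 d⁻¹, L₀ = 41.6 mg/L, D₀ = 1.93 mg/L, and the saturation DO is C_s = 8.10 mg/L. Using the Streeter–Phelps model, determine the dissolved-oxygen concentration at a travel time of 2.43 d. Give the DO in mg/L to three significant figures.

DO ≈ 1.54 mg/L

k_d L₀/(k_r−k_d) = 0.344×41.6/(1.18−0.344) = 14.31/0.8360 = 17.12 mg/L.
e^(−k_d t) = e^(−0.344×2.430) = 0.4335; e^(−k_r t) = e^(−1.18×2.430) = 0.05685.
D = 17.12 × (0.4335 − 0.05685) + 1.93 × 0.05685 = 6.447 + 0.1097 = 6.557 mg/L.
DO = C_s − D = 8.10 − 6.557 = 1.543 mg/L.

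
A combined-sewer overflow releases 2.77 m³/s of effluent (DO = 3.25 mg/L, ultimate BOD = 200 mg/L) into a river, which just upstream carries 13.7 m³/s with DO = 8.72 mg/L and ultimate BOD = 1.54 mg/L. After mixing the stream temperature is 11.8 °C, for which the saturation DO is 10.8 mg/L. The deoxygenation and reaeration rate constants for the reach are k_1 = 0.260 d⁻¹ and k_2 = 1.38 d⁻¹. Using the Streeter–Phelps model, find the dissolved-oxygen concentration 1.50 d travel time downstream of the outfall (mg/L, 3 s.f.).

Mixed DO = (13.7×8.72 + 2.77×3.25)/(13.7+2.77) = 128.5/16.47 = 7.800 mg/L.
Mixed L₀ = (13.7×1.54 + 2.77×200)/(16.47) = 575.1/16.47 = 34.92 mg/L.
Initial deficit D₀ = C_s − DO₀ = 10.8 − 7.800 = 3.000 mg/L.
D(1.50) = [0.260×34.92/(1.38−0.260)](e^(−0.260×1.50) − e^(−1.38×1.50)) + 3.000 e^(−1.38×1.50)
= 8.106 × (0.6771 − 0.1262) + 3.000 × 0.1262 = 4.844 mg/L.
DO = 10.8 − 4.844 = 5.956 mg/L.

DO ≈ 5.96 mg/L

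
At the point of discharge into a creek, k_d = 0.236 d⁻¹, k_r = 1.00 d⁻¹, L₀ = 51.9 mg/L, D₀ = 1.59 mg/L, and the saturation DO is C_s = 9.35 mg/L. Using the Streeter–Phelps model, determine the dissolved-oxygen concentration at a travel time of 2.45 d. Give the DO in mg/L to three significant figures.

DO ≈ 1.60 mg/L

k_d L₀/(k_r−k_d) = 0.236×51.9/(1.00−0.236) = 12.25/0.7640 = 16.03 mg/L.
e^(−k_d t) = e^(−0.236×2.450) = 0.5609; e^(−k_r t) = e^(−1.00×2.450) = 0.08629.
D = 16.03 × (0.5609 − 0.08629) + 1.59 × 0.08629 = 7.609 + 0.1372 = 7.746 mg/L.
DO = C_s − D = 9.35 − 7.746 = 1.604 mg/L.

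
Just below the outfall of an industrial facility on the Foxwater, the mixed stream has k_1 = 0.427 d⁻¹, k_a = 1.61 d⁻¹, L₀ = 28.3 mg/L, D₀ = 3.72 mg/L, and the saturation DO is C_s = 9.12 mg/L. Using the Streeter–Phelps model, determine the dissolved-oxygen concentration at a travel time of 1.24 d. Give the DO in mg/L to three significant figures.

k_1 L₀/(k_a−k_1) = 0.427×28.3/(1.61−0.427) = 12.08/1.183 = 10.21 mg/L.
e^(−k_1 t) = e^(−0.427×1.240) = 0.5889; e^(−k_a t) = e^(−1.61×1.240) = 0.1358.
D = 10.21 × (0.5889 − 0.1358) + 3.72 × 0.1358 = 4.628 + 0.5053 = 5.133 mg/L.
DO = C_s − D = 9.12 − 5.133 = 3.987 mg/L.

DO ≈ 3.99 mg/L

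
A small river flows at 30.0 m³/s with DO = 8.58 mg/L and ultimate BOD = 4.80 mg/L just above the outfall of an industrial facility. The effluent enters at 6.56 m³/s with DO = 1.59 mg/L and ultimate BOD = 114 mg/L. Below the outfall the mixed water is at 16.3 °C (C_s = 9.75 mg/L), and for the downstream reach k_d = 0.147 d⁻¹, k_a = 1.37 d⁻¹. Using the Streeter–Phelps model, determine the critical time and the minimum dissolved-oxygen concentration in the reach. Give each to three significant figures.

Mixed DO = (30.0×8.58 + 6.56×1.59)/(30.0+6.56) = 267.8/36.56 = 7.326 mg/L.
Mixed L₀ = (30.0×4.80 + 6.56×114)/(36.56) = 891.8/36.56 = 24.39 mg/L.
Initial deficit D₀ = C_s − DO₀ = 9.75 − 7.326 = 2.424 mg/L.
t_c = (1/1.223) ln[(1.37/0.147)(1 − 2.424×1.223/(0.147×24.39))] = 0.8177 × ln(1.614) = 0.3915 d.
D_c = (0.147/1.37) × 24.39 × e^(−0.147×0.3915) = 0.1073 × 24.39 × 0.9441 = 2.471 mg/L.
Minimum DO = 9.75 − 2.471 = 7.279 mg/L.

t_c ≈ 0.392 d; minimum DO ≈ 7.28 mg/L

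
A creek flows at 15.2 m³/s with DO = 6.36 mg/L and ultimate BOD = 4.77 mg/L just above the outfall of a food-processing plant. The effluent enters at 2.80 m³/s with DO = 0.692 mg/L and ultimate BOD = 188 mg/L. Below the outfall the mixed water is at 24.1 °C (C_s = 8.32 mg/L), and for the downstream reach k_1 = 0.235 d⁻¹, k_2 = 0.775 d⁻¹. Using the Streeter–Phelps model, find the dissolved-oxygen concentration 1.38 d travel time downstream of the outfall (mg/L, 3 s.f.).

Mixed DO = (15.2×6.36 + 2.80×0.692)/(15.2+2.80) = 98.61/18.00 = 5.478 mg/L.
Mixed L₀ = (15.2×4.77 + 2.80×188)/(18.00) = 598.9/18.00 = 33.27 mg/L.
Initial deficit D₀ = C_s − DO₀ = 8.32 − 5.478 = 2.842 mg/L.
D(1.38) = [0.235×33.27/(0.775−0.235)](e^(−0.235×1.38) − e^(−0.775×1.38)) + 2.842 e^(−0.775×1.38)
= 14.48 × (0.7230 − 0.3432) + 2.842 × 0.3432 = 6.475 mg/L.
DO = 8.32 − 6.475 = 1.845 mg/L.

DO ≈ 1.84 mg/L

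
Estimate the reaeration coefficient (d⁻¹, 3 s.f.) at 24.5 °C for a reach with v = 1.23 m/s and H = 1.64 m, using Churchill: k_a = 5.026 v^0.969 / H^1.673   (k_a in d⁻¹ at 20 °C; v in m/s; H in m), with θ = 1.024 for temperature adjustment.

k_a ≈ 2.99 d⁻¹

k_a(20) = 5.026 × 1.23^0.969 / 1.64^1.673 = 5.026 × 1.222 / 2.288 = 2.685 d⁻¹.
k_a(24.5) = 2.685 × 1.024^(24.5−20) = 2.685 × 1.113 = 2.987 d⁻¹.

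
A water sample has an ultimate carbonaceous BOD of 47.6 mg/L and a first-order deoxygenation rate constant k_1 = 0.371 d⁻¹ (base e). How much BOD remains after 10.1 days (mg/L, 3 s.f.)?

L ≈ 1.12 mg/L

L_t = L₀ e^(−k_1 t) = 47.6 × e^(−0.371×10.1) = 47.6 × 0.02359 = 1.123 mg/L.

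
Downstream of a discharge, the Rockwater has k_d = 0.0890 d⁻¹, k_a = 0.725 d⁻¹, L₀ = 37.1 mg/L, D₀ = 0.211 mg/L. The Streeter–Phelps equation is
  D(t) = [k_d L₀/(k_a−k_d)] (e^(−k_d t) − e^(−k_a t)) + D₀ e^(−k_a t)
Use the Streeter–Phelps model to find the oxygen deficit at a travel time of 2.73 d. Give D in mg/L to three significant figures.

D ≈ 3.38 mg/L

k_d L₀/(k_a−k_d) = 0.0890×37.1/(0.725−0.0890) = 3.302/0.6360 = 5.192 mg/L.
e^(−k_d t) = e^(−0.0890×2.730) = 0.7843; e^(−k_a t) = e^(−0.725×2.730) = 0.1382.
D = 5.192 × (0.7843 − 0.1382) + 0.211 × 0.1382 = 3.354 + 0.02915 = 3.384 mg/L.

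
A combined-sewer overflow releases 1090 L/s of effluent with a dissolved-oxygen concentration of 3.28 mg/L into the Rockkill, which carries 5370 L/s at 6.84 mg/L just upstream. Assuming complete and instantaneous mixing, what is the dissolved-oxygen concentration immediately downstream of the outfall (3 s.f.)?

6.24 mg/L

Flow-weighted mixing: C = (Q_r C_r + Q_w C_w)/(Q_r + Q_w)
= (5370×6.84 + 1090×3.28)/(5370 + 1090) = 40310/6460 = 6.239 mg/L.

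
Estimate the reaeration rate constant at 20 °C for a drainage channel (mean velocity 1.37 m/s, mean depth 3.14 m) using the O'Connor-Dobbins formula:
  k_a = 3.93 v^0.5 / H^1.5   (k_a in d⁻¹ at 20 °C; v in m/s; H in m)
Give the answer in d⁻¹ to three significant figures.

k_a ≈ 0.827 d⁻¹

k_a = 3.93 × 1.37^0.5 / 3.14^1.5 = 3.93 × 1.170 / 5.564 = 0.8267 d⁻¹.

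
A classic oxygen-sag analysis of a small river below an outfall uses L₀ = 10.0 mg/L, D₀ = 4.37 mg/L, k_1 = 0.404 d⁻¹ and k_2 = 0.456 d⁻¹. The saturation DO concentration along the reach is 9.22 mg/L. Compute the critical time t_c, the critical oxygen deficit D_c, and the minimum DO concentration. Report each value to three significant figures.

t_c ≈ 1.22 d; D_c ≈ 5.42 mg/L; min DO ≈ 3.80 mg/L

With k_2/k_1 = 1.129 and 1 − D₀(k_2−k_1)/(k_1 L₀) = 0.9438,
t_c = ln(1.129 × 0.9438) / (0.456 − 0.404) = ln(1.065) / 0.05200 = 0.06319/0.05200 = 1.215 d.
L(t_c) = L₀ e^(−k_1 t_c) = 10.0 × 0.6121 = 6.121 mg/L, and at the critical point k_2 D_c = k_1 L, so D_c = (0.404/0.456) × 6.121 = 5.423 mg/L.
Minimum DO = C_s − D_c = 9.22 − 5.423 = 3.797 mg/L.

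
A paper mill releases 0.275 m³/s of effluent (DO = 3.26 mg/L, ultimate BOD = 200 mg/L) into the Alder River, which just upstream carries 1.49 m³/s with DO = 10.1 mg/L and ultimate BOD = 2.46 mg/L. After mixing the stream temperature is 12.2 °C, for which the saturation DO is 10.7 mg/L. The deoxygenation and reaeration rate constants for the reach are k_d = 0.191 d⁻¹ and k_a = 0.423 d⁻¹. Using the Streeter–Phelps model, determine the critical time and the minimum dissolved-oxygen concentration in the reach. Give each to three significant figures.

t_c ≈ 3.16 d; minimum DO ≈ 2.49 mg/L

Mixed DO = (1.49×10.1 + 0.275×3.26)/(1.49+0.275) = 15.95/1.765 = 9.034 mg/L.
Mixed L₀ = (1.49×2.46 + 0.275×200)/(1.765) = 58.67/1.765 = 33.24 mg/L.
Initial deficit D₀ = C_s − DO₀ = 10.7 − 9.034 = 1.666 mg/L.
t_c = (1/0.2320) ln[(0.423/0.191)(1 − 1.666×0.2320/(0.191×33.24))] = 4.310 × ln(2.080) = 3.156 d.
D_c = (0.191/0.423) × 33.24 × e^(−0.191×3.156) = 0.4515 × 33.24 × 0.5472 = 8.213 mg/L.
Minimum DO = 10.7 − 8.213 = 2.487 mg/L.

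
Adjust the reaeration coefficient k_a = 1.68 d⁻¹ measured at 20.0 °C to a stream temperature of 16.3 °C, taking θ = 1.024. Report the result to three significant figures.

k_a ≈ 1.54 d⁻¹

k_a(T₂) = k_a(T₁) · θ^(T₂−T₁) = 1.68 × 1.024^(16.3−20.0)
= 1.68 × 1.024^-3.70 = 1.68 × 0.9160 = 1.539 d⁻¹.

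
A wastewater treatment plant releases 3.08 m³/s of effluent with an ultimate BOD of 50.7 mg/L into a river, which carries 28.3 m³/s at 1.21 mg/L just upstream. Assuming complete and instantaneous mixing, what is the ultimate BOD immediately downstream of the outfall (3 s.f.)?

Flow-weighted mixing: C = (Q_r C_r + Q_w C_w)/(Q_r + Q_w)
= (28.3×1.21 + 3.08×50.7)/(28.3 + 3.08) = 190.4/31.38 = 6.068 mg/L.

6.07 mg/L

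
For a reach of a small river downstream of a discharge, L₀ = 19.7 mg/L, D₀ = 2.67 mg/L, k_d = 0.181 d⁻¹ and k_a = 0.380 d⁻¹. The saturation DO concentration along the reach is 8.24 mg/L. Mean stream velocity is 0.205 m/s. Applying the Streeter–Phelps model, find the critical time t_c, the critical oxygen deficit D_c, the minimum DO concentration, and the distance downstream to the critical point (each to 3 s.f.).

t_c ≈ 2.92 d; D_c ≈ 5.54 mg/L; min DO ≈ 2.70 mg/L; x_c ≈ 51.7 km

t_c = [1/(k_a−k_d)] ln[(k_a/k_d)(1 − D₀(k_a−k_d)/(k_d L₀))]
= [1/(0.380−0.181)] ln[(0.380/0.181)(1 − 2.67×0.1990/(0.181×19.7))]
= (1/0.1990) ln[2.099 × 0.8510] = 5.025 × ln(1.787) = 5.025 × 0.5803 = 2.916 d.
L(t_c) = L₀ e^(−k_d t_c) = 19.7 × 0.5899 = 11.62 mg/L, and at the critical point k_a D_c = k_d L, so D_c = (0.181/0.380) × 11.62 = 5.535 mg/L.
Minimum DO = C_s − D_c = 8.24 − 5.535 = 2.705 mg/L.
x_c = v t_c = 0.205 m/s × 2.916 d × 86400 s/d = 51650 m ≈ 51.7 km.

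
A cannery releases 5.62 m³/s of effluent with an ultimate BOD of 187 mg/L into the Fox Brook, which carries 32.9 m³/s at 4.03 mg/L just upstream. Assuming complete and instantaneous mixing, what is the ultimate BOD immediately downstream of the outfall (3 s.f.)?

30.7 mg/L

Flow-weighted mixing: C = (Q_r C_r + Q_w C_w)/(Q_r + Q_w)
= (32.9×4.03 + 5.62×187)/(32.9 + 5.62) = 1184/38.52 = 30.73 mg/L.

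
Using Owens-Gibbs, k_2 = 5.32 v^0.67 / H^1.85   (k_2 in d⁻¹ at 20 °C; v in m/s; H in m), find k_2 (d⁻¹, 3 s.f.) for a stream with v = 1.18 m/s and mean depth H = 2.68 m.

k_2 = 5.32 × 1.18^0.67 / 2.68^1.85 = 5.32 × 1.117 / 6.195 = 0.9595 d⁻¹.

k_2 ≈ 0.959 d⁻¹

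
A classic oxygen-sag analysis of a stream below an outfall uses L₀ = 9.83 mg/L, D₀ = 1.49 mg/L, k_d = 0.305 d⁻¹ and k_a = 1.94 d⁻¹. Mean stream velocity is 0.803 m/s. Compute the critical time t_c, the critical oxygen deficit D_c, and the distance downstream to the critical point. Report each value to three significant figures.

At the critical point dD/dt = 0, so k_d L₀ e^(−k_d t) = k_a D. Substituting D(t) from the Streeter–Phelps equation and solving for t gives
t_c = ln[(k_a/k_d)(1 − D₀(k_a−k_d)/(k_d L₀))] / (k_a−k_d).
Here k_a−k_d = 1.635 d⁻¹ and 1 − D₀(k_a−k_d)/(k_d L₀) = 1 − 1.49×1.635/(0.305×9.83) = 0.1874, so
t_c = ln(6.361 × 0.1874) / 1.635 = 0.1759 / 1.635 = 0.1076 d.
D_c = (k_d/k_a) L₀ e^(−k_d t_c) = (0.305/1.94) × 9.83 × e^(−0.305×0.1076) = 0.1572 × 9.83 × 0.9677 = 1.496 mg/L.
x_c = v t_c = 0.803 m/s × 0.1076 d × 86400 s/d = 7463 m ≈ 7.46 km.

t_c ≈ 0.108 d; D_c ≈ 1.50 mg/L; x_c ≈ 7.46 km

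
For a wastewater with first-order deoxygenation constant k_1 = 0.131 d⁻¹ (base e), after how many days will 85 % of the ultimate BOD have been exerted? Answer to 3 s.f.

t ≈ 14.5 d

y/L₀ = 1 − e^(−k_1 t) = 0.85 ⇒ e^(−k_1 t) = 0.150
t = −ln(0.150) / 0.131 = 1.897 / 0.131 = 14.48 d.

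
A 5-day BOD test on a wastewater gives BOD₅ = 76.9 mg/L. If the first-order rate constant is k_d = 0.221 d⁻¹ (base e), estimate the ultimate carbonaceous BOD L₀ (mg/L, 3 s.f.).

L₀ ≈ 115 mg/L

BOD₅ = L₀(1 − e^(−5k_d)) ⇒ L₀ = BOD₅ / (1 − e^(−5×0.221))
= 76.9 / (1 − 0.3312) = 76.9 / 0.6688 = 115.0 mg/L.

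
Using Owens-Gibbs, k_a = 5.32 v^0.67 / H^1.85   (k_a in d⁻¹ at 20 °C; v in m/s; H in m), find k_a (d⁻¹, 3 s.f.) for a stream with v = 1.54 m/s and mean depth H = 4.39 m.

k_a = 5.32 × 1.54^0.67 / 4.39^1.85 = 5.32 × 1.335 / 15.44 = 0.4602 d⁻¹.

k_a ≈ 0.460 d⁻¹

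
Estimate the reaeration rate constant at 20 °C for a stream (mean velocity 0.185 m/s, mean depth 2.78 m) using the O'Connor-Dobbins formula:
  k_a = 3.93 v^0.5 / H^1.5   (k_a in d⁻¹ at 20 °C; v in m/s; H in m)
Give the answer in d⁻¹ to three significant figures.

k_a ≈ 0.365 d⁻¹

k_a = 3.93 × 0.185^0.5 / 2.78^1.5 = 3.93 × 0.4301 / 4.635 = 0.3647 d⁻¹.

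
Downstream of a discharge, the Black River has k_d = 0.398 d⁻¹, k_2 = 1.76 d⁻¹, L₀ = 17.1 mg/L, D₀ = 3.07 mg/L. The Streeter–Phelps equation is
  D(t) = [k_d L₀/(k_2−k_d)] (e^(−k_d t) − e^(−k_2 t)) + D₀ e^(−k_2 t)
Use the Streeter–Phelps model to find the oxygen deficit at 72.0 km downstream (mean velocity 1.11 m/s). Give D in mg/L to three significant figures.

D ≈ 3.19 mg/L

Travel time t = x/v = 72.0 km / (1.11 m/s) = 72000 m / 1.11 m/s = 64860 s = 0.7508 d.
k_d L₀/(k_2−k_d) = 0.398×17.1/(1.76−0.398) = 6.806/1.362 = 4.997 mg/L.
e^(−k_d t) = e^(−0.398×0.7508) = 0.7417; e^(−k_2 t) = e^(−1.76×0.7508) = 0.2668.
D = 4.997 × (0.7417 − 0.2668) + 3.07 × 0.2668 = 2.373 + 0.8190 = 3.192 mg/L.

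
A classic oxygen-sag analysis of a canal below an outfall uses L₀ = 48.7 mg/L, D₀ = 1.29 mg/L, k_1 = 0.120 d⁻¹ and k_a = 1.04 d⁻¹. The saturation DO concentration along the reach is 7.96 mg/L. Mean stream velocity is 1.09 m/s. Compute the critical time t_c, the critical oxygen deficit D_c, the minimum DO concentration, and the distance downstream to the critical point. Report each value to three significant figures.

t_c ≈ 2.10 d; D_c ≈ 4.37 mg/L; min DO ≈ 3.59 mg/L; x_c ≈ 198 km

With k_a/k_1 = 8.667 and 1 − D₀(k_a−k_1)/(k_1 L₀) = 0.7969,
t_c = ln(8.667 × 0.7969) / (1.04 − 0.120) = ln(6.907) / 0.9200 = 1.932/0.9200 = 2.101 d.
L(t_c) = L₀ e^(−k_1 t_c) = 48.7 × 0.7772 = 37.85 mg/L, and at the critical point k_a D_c = k_1 L, so D_c = (0.120/1.04) × 37.85 = 4.367 mg/L.
Minimum DO = C_s − D_c = 7.96 − 4.367 = 3.593 mg/L.
x_c = v t_c = 1.09 m/s × 2.101 d × 86400 s/d = 197800 m ≈ 198 km.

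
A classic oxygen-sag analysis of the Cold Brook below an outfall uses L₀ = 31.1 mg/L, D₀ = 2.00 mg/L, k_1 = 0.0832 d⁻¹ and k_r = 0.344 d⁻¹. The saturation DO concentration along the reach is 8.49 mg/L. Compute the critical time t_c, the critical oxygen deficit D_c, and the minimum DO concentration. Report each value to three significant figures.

t_c ≈ 4.58 d; D_c ≈ 5.14 mg/L; min DO ≈ 3.35 mg/L

t_c = [1/(k_r−k_1)] ln[(k_r/k_1)(1 − D₀(k_r−k_1)/(k_1 L₀))]
= [1/(0.344−0.0832)] ln[(0.344/0.0832)(1 − 2.00×0.2608/(0.0832×31.1))]
= (1/0.2608) ln[4.135 × 0.7984] = 3.834 × ln(3.301) = 3.834 × 1.194 = 4.579 d.
D_c = (k_1/k_r) L₀ e^(−k_1 t_c) = (0.0832/0.344) × 31.1 × e^(−0.0832×4.579) = 0.2419 × 31.1 × 0.6832 = 5.139 mg/L.
Minimum DO = C_s − D_c = 8.49 − 5.139 = 3.351 mg/L.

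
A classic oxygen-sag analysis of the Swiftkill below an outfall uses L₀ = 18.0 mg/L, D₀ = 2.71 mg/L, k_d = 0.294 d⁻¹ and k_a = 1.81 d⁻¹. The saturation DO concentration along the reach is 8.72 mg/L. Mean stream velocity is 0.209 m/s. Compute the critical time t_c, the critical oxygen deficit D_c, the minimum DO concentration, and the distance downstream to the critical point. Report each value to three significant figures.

t_c ≈ 0.211 d; D_c ≈ 2.75 mg/L; min DO ≈ 5.97 mg/L; x_c ≈ 3.81 km

At the critical point dD/dt = 0, so k_d L₀ e^(−k_d t) = k_a D. Substituting D(t) from the Streeter–Phelps equation and solving for t gives
t_c = ln[(k_a/k_d)(1 − D₀(k_a−k_d)/(k_d L₀))] / (k_a−k_d).
Here k_a−k_d = 1.516 d⁻¹ and 1 − D₀(k_a−k_d)/(k_d L₀) = 1 − 2.71×1.516/(0.294×18.0) = 0.2237, so
t_c = ln(6.156 × 0.2237) / 1.516 = 0.3199 / 1.516 = 0.2110 d.
L(t_c) = L₀ e^(−k_d t_c) = 18.0 × 0.9398 = 16.92 mg/L, and at the critical point k_a D_c = k_d L, so D_c = (0.294/1.81) × 16.92 = 2.748 mg/L.
Minimum DO = C_s − D_c = 8.72 − 2.748 = 5.972 mg/L.
x_c = v t_c = 0.209 m/s × 0.2110 d × 86400 s/d = 3810 m ≈ 3.81 km.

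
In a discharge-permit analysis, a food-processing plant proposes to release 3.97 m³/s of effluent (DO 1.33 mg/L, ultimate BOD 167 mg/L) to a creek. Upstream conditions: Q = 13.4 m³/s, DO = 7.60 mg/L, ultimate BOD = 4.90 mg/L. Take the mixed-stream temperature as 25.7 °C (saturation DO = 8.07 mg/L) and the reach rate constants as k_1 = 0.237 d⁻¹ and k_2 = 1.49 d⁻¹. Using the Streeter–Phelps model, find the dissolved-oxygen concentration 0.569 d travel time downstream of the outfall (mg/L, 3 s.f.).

DO ≈ 3.72 mg/L

Mixed DO = (13.4×7.60 + 3.97×1.33)/(13.4+3.97) = 107.1/17.37 = 6.167 mg/L.
Mixed L₀ = (13.4×4.90 + 3.97×167)/(17.37) = 728.6/17.37 = 41.95 mg/L.
Initial deficit D₀ = C_s − DO₀ = 8.07 − 6.167 = 1.903 mg/L.
D(0.569) = [0.237×41.95/(1.49−0.237)](e^(−0.237×0.569) − e^(−1.49×0.569)) + 1.903 e^(−1.49×0.569)
= 7.934 × (0.8738 − 0.4284) + 1.903 × 0.4284 = 4.350 mg/L.
DO = 8.07 − 4.350 = 3.720 mg/L.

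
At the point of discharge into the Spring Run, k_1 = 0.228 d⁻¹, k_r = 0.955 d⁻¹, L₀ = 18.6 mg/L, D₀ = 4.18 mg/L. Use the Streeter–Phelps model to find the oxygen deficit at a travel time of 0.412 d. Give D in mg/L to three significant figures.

D ≈ 4.19 mg/L

k_1 L₀/(k_r−k_1) = 0.228×18.6/(0.955−0.228) = 4.241/0.7270 = 5.833 mg/L.
e^(−k_1 t) = e^(−0.228×0.4120) = 0.9103; e^(−k_r t) = e^(−0.955×0.4120) = 0.6747.
D = 5.833 × (0.9103 − 0.6747) + 4.18 × 0.6747 = 1.374 + 2.820 = 4.195 mg/L.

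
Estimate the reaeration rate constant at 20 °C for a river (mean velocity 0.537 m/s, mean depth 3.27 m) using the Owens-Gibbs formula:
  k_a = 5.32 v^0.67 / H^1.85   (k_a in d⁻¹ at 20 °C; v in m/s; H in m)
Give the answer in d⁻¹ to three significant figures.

k_a ≈ 0.392 d⁻¹

k_a = 5.32 × 0.537^0.67 / 3.27^1.85 = 5.32 × 0.6593 / 8.952 = 0.3918 d⁻¹.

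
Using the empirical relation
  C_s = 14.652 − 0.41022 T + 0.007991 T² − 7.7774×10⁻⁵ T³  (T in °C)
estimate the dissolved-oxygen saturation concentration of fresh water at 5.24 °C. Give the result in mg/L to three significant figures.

C_s = 14.652 − 0.41022×5.24 + 0.007991×5.24² − 7.7774×10⁻⁵×5.24³ = 12.71 mg/L.

C_s ≈ 12.7 mg/L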